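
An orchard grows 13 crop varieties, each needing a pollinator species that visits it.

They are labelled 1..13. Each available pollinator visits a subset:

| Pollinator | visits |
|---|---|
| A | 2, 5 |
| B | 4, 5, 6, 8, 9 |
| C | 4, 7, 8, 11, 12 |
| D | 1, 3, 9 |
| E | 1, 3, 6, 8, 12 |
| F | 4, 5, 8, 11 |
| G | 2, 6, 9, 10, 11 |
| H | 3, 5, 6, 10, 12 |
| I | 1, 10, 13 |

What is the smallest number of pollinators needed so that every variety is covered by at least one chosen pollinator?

4

C and G and H and I together: C ∪ G ∪ H ∪ I = {1, 2, 3, 4, 5, 6, 7, 8, 9, 10, 11, 12, 13} — every variety is covered.
No 3 of the 9 pollinators cover everything (all 84 combinations miss at least one variety), so 4 is optimal.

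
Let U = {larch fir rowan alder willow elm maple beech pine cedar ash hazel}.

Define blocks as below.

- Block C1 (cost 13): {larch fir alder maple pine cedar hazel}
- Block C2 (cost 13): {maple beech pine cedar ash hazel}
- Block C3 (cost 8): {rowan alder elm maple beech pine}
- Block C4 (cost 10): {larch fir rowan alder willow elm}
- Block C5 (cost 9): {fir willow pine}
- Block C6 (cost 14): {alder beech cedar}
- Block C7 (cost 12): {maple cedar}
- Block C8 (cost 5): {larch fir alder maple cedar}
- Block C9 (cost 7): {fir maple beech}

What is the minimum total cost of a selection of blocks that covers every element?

C2, C4 together cover every element (C2 ∪ C4 = {larch, fir, rowan, alder, willow, elm, maple, beech, pine, cedar, ash, hazel}); total cost 13 + 10 = 23.
The greedy pick C8, C3, C2, C5 costs 35; no covering selection beats 23.

23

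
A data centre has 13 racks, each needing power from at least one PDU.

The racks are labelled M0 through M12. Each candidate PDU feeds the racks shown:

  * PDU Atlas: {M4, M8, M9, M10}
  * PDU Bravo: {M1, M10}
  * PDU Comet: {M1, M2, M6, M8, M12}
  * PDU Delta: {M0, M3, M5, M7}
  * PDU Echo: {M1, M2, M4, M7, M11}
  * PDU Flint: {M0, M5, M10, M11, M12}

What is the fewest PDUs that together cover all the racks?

4

Atlas and Comet and Delta and Echo together: Atlas ∪ Comet ∪ Delta ∪ Echo = {M0, M1, M2, M3, M4, M5, M6, M7, M8, M9, M10, M11, M12} — every rack is covered.
Only Atlas contains M9, so Atlas is forced; the remaining 9 racks need at least 3 more PDUs (each remaining PDU adds at most 4) — so at least 4 PDUs are needed, and 4 is optimal.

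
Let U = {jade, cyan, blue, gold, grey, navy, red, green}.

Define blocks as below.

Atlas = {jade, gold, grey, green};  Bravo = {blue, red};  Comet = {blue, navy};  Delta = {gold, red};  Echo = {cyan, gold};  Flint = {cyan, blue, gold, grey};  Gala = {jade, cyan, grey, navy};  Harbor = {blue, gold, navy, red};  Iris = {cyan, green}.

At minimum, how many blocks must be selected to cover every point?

3

Take {Gala, Harbor, Iris}. Their union is {jade, cyan, blue, gold, grey, navy, red, green}, which is all 8 points.
No 2 of the 9 blocks cover everything (all 36 combinations miss at least one point), so 3 is optimal.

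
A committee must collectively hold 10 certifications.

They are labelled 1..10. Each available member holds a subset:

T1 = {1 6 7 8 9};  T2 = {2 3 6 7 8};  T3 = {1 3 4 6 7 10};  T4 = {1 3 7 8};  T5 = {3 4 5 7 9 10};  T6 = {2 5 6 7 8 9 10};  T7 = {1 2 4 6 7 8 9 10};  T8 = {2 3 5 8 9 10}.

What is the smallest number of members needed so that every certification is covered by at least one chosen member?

2

Take {T3, T6}. Their union is {1, 2, 3, 4, 5, 6, 7, 8, 9, 10}, which is all 10 certifications.
No single member has all 10 certifications (the largest, T7, has 8), so 2 is optimal.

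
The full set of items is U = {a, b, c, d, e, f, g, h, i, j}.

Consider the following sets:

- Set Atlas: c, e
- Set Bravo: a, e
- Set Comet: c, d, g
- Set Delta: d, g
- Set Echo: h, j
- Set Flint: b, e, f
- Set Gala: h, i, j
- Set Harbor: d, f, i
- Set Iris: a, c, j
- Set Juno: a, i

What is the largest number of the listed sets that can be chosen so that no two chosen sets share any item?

Comet, Echo, Flint, Juno are pairwise disjoint (Comet={c,d,g}; Echo={h,j}; Flint={b,e,f}; Juno={a,i}).
Every remaining set overlaps one of these, and no 5 of the listed sets are pairwise disjoint, so 4 is the maximum.

4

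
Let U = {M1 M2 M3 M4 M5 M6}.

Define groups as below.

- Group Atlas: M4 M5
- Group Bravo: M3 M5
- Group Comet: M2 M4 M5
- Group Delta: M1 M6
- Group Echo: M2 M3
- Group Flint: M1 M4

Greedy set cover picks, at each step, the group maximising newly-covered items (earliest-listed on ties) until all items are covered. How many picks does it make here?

Greedy: pick Comet (covers 3 new) → pick Delta (covers 2 new) → pick Bravo (covers 1 new). Total picks: 3.

3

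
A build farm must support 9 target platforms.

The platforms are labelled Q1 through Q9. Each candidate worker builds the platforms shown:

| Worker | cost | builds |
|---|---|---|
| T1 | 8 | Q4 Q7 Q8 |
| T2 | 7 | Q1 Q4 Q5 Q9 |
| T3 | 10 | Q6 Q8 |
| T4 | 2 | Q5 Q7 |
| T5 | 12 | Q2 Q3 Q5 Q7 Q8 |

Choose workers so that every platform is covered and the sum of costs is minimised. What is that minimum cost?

29

T2, T3, T5 together cover every platform (T2 ∪ T3 ∪ T5 = {Q1, Q2, Q3, Q4, Q5, Q6, Q7, Q8, Q9}); total cost 7 + 10 + 12 = 29.
The greedy pick T4, T2, T5, T3 costs 31; no covering selection beats 29.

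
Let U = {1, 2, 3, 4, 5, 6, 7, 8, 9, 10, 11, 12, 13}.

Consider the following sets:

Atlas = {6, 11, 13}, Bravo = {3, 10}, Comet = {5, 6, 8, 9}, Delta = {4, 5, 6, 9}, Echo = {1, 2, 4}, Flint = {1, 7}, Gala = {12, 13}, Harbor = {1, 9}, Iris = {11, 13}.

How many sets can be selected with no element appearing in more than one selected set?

Bravo, Comet, Flint, Gala are pairwise disjoint (Bravo={3,10}; Comet={5,6,8,9}; Flint={1,7}; Gala={12,13}).
Every remaining set overlaps one of these, and no 5 of the listed sets are pairwise disjoint, so 4 is the maximum.

4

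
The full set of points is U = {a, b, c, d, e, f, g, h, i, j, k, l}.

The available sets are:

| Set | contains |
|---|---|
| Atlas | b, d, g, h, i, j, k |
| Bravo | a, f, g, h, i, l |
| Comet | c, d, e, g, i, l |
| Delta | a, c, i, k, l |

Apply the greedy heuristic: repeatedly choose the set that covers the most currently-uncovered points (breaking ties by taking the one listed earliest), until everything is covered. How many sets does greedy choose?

Greedy: pick Atlas (covers 7 new) → pick Bravo (covers 3 new) → pick Comet (covers 2 new). Total picks: 3.

3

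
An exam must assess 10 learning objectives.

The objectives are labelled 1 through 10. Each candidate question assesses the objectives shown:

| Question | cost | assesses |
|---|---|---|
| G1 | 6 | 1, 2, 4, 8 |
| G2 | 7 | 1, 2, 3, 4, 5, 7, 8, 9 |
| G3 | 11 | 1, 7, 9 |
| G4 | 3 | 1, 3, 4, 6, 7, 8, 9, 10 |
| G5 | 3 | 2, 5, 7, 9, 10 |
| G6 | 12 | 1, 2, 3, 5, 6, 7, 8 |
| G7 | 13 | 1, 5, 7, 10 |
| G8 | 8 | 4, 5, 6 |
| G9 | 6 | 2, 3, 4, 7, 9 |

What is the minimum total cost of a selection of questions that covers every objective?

G4, G5 together cover every objective (G4 ∪ G5 = {1, 2, 3, 4, 5, 6, 7, 8, 9, 10}); total cost 3 + 3 = 6.
No covering selection has total cost below 6.

6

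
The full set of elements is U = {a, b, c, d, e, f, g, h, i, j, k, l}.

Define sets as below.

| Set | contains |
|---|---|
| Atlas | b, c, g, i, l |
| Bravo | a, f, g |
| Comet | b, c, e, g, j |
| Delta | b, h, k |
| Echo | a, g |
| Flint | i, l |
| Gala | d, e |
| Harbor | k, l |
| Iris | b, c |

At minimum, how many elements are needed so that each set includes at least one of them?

Take T = {a, b, d, l}. Each listed set contains at least one of these, so T is a hitting set of size 4.
The sets Echo, Flint, Gala, Iris are pairwise disjoint, so any hitting set needs a separate element for each — at least 4. Hence 4 is optimal.

4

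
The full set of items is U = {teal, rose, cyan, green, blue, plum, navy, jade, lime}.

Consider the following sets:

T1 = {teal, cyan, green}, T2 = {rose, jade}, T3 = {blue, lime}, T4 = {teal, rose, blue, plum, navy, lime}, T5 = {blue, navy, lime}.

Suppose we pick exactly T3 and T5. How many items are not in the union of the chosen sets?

6

Union of T3, T5 = {blue, navy, lime}.
Not covered: teal, rose, cyan, green, plum, jade — 6 items.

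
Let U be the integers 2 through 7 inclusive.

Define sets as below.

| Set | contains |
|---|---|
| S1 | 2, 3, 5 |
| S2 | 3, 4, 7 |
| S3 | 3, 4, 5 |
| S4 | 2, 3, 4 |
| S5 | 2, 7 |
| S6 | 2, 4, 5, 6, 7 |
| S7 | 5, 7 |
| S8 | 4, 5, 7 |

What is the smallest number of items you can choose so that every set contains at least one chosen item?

H = {3, 7} meets every set (each contains at least one member of H), and |H| = 2.
The sets S4, S7 are pairwise disjoint, so any hitting set needs a separate item for each — at least 2. Hence 2 is optimal.

2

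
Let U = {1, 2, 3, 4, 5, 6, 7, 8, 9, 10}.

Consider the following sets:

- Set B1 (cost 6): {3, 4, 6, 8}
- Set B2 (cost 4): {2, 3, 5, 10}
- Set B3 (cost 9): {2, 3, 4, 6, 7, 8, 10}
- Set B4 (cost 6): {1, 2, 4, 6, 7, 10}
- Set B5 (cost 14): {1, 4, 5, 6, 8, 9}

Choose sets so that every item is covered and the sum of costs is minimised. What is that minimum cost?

23

B3, B5 together cover every item (B3 ∪ B5 = {1, 2, 3, 4, 5, 6, 7, 8, 9, 10}); total cost 9 + 14 = 23.
The greedy pick B2, B4, B1, B5 costs 30; no covering selection beats 23.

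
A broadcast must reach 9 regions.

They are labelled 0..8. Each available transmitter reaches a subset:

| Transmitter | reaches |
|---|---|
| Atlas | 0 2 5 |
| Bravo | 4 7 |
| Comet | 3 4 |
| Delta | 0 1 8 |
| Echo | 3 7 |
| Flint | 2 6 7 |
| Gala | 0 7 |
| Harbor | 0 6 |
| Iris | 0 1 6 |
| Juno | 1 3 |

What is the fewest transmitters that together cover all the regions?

4

Atlas and Comet and Delta and Flint together: Atlas ∪ Comet ∪ Delta ∪ Flint = {0, 1, 2, 3, 4, 5, 6, 7, 8} — every region is covered.
Only Atlas contains 5, so Atlas is forced; the remaining 6 regions need at least 3 more transmitters (each remaining transmitter adds at most 2) — so at least 4 transmitters are needed, and 4 is optimal.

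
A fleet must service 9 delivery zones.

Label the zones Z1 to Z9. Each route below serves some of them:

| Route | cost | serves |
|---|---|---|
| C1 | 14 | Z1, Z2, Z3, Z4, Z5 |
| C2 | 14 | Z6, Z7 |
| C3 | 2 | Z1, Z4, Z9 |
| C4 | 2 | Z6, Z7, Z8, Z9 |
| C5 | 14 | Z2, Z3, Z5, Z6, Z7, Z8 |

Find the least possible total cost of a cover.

16

C3, C5 together cover every zone (C3 ∪ C5 = {Z1, Z2, Z3, Z4, Z5, Z6, Z7, Z8, Z9}); total cost 2 + 14 = 16.
The greedy pick C4, C3, C1 costs 18; no covering selection beats 16.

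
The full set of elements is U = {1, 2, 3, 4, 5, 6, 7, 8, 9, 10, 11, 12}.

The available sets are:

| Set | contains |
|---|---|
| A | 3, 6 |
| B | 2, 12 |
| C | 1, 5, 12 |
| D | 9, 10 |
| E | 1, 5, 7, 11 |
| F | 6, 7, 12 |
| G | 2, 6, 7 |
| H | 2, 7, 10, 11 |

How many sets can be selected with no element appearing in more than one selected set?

A, B, D, E are pairwise disjoint (A={3,6}; B={2,12}; D={9,10}; E={1,5,7,11}).
Every remaining set overlaps one of these, and no 5 of the listed sets are pairwise disjoint, so 4 is the maximum.

4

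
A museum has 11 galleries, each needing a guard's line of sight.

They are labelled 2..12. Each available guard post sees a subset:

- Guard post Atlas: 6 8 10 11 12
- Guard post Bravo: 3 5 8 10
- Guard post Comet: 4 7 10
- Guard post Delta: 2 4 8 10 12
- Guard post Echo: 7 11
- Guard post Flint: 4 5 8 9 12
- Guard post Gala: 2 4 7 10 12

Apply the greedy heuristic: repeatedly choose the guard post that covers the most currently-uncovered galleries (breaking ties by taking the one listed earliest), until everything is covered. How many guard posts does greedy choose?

Greedy: pick Atlas (covers 5 new) → pick Flint (covers 3 new) → pick Gala (covers 2 new) → pick Bravo (covers 1 new). Total picks: 4.

4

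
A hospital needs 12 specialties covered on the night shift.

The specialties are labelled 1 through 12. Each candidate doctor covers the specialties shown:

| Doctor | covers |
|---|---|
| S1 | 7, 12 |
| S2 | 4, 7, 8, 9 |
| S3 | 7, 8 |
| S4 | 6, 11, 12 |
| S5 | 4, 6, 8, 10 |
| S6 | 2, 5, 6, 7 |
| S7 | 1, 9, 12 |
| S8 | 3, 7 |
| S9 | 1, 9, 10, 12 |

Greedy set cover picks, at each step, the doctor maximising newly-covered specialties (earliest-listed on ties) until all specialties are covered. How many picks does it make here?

Greedy: pick S2 (covers 4 new) → pick S4 (covers 3 new) → pick S6 (covers 2 new) → pick S9 (covers 2 new) → pick S8 (covers 1 new). Total picks: 5.

5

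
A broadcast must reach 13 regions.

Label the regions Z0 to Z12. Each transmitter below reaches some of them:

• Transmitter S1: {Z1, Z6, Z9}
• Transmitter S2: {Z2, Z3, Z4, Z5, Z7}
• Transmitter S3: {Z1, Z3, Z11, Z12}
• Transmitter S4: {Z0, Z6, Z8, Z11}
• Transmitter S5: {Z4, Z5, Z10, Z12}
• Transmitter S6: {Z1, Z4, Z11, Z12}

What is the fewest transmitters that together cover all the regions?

S1 and S2 and S4 and S5 together: S1 ∪ S2 ∪ S4 ∪ S5 = {Z0, Z1, Z2, Z3, Z4, Z5, Z6, Z7, Z8, Z9, Z10, Z11, Z12} — every region is covered.
Only S5 contains Z10, so S5 is forced; the remaining 9 regions need at least 3 more transmitters (each remaining transmitter adds at most 4) — so at least 4 transmitters are needed, and 4 is optimal.

4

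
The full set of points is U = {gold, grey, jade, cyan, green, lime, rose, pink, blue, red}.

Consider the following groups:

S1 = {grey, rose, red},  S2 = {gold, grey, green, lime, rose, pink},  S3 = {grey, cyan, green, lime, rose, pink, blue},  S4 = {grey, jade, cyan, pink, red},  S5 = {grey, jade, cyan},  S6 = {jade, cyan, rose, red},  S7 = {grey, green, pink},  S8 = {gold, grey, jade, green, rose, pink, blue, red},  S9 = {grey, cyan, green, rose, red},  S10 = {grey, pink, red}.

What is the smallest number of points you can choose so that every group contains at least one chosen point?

2

The 2 points {grey, red} hit every group.
The groups S6, S7 are pairwise disjoint, so any hitting set needs a separate point for each — at least 2. Hence 2 is optimal.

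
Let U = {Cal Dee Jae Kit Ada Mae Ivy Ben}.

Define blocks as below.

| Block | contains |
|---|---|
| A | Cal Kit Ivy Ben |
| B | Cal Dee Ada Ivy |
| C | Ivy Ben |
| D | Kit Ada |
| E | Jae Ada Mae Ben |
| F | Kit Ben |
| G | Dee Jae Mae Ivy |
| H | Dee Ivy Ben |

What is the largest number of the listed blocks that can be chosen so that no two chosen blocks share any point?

2

D, G are pairwise disjoint (D={Kit,Ada}; G={Dee,Jae,Mae,Ivy}).
Every remaining block overlaps one of these, and no 3 of the listed blocks are pairwise disjoint, so 2 is the maximum.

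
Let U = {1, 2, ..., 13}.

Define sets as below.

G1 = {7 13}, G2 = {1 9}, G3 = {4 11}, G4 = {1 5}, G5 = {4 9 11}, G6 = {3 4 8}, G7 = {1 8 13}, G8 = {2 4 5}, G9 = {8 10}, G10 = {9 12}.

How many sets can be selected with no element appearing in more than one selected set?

G1, G3, G4, G9, G10 are pairwise disjoint (G1={7,13}; G3={4,11}; G4={1,5}; G9={8,10}; G10={9,12}).
Every remaining set overlaps one of these, and no 6 of the listed sets are pairwise disjoint, so 5 is the maximum.

5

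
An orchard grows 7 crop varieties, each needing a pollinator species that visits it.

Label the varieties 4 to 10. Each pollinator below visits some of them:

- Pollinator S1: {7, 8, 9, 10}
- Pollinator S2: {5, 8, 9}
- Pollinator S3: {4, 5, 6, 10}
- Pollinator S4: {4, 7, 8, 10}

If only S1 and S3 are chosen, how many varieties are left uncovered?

Union of S1, S3 = {4, 5, 6, 7, 8, 9, 10} — that's every variety, so 0 are uncovered.

0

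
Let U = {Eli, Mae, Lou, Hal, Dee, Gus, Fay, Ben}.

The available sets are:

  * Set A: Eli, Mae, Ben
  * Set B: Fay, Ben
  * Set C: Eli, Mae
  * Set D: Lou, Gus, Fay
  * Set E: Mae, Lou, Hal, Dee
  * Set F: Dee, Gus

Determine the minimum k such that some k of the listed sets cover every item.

3

A and D and E together: A ∪ D ∪ E = {Eli, Mae, Lou, Hal, Dee, Gus, Fay, Ben} — every item is covered.
Only E contains Hal, so E is forced; the remaining 4 items need at least 2 more sets (each remaining set adds at most 2) — so at least 3 sets are needed, and 3 is optimal.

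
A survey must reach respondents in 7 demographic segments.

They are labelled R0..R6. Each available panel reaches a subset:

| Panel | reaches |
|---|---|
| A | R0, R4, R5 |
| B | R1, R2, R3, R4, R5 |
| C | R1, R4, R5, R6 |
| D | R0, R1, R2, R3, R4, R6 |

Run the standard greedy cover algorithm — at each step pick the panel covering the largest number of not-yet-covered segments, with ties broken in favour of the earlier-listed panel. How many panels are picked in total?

2

Greedy: pick D (covers 6 new) → pick A (covers 1 new). Total picks: 2.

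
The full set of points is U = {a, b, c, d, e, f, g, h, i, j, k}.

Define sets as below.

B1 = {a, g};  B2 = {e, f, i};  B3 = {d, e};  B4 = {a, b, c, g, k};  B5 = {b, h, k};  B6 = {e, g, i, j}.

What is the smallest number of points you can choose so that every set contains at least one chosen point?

3

T = {e, g, h} meets every set (each contains at least one member of T), and |T| = 3.
The sets B1, B2, B5 are pairwise disjoint, so any hitting set needs a separate point for each — at least 3. Hence 3 is optimal.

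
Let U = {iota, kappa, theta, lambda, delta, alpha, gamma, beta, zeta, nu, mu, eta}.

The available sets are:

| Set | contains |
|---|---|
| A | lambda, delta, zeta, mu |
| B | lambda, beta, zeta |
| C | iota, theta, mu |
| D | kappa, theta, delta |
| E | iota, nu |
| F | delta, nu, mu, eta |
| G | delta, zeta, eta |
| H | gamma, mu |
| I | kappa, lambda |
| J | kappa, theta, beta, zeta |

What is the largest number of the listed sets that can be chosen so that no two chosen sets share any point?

B, D, E, H are pairwise disjoint (B={lambda,beta,zeta}; D={kappa,theta,delta}; E={iota,nu}; H={gamma,mu}).
Every remaining set overlaps one of these, and no 5 of the listed sets are pairwise disjoint, so 4 is the maximum.

4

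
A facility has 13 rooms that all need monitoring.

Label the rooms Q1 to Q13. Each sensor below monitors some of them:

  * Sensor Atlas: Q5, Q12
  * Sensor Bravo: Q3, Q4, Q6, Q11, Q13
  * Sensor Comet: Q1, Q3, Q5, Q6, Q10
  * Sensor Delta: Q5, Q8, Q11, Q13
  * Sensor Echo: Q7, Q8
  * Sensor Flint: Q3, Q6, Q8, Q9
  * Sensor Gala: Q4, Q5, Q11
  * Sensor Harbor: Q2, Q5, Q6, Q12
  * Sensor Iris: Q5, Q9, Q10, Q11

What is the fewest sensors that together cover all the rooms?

5

Take {Bravo, Comet, Echo, Flint, Harbor}. Their union is {Q1, Q2, Q3, Q4, Q5, Q6, Q7, Q8, Q9, Q10, Q11, Q12, Q13}, which is all 13 rooms.
No 4 of the 9 sensors cover everything (all 126 combinations miss at least one room), so 5 is optimal.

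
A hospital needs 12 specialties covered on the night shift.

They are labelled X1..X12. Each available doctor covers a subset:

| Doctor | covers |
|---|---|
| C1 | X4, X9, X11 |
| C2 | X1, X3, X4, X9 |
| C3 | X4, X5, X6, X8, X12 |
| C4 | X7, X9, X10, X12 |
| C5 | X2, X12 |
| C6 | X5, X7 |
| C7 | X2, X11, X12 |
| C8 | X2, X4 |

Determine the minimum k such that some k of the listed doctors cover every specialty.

Take {C2, C3, C4, C7}. Their union is {X1, X2, X3, X4, X5, X6, X7, X8, X9, X10, X11, X12}, which is all 12 specialties.
Only C3 contains X6, so C3 is forced; the remaining 7 specialties need at least 3 more doctors (each remaining doctor adds at most 3) — so at least 4 doctors are needed, and 4 is optimal.

4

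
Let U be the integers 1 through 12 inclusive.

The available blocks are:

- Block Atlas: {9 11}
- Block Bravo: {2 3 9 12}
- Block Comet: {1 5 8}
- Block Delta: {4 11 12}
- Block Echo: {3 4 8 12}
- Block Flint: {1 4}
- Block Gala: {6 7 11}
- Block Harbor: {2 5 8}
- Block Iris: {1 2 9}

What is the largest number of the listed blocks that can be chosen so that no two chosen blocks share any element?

3

Atlas, Flint, Harbor are pairwise disjoint (Atlas={9,11}; Flint={1,4}; Harbor={2,5,8}).
Every remaining block overlaps one of these, and no 4 of the listed blocks are pairwise disjoint, so 3 is the maximum.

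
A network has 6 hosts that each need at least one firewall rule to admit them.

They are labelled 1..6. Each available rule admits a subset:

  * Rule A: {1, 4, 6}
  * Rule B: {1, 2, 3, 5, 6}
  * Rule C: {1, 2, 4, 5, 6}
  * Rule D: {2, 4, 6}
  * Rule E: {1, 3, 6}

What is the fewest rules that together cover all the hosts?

Take {B, D}. Their union is {1, 2, 3, 4, 5, 6}, which is all 6 hosts.
No single rule has all 6 hosts (the largest, B, has 5), so 2 is optimal.

2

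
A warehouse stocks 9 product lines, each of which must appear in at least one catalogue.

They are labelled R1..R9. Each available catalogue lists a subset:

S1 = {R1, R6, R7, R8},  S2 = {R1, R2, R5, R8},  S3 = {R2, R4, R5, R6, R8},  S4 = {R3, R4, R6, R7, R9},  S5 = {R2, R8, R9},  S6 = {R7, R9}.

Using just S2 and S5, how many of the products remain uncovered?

4

Union of S2, S5 = {R1, R2, R5, R8, R9}.
Not covered: R3, R4, R6, R7 — 4 products.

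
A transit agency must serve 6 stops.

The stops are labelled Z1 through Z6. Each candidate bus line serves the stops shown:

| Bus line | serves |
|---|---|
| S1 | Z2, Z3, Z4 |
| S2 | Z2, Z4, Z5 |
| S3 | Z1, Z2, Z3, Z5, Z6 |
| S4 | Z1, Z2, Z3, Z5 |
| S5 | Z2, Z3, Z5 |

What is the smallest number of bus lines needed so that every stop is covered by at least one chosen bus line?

S1 and S3 together: S1 ∪ S3 = {Z1, Z2, Z3, Z4, Z5, Z6} — every stop is covered.
No single bus line has all 6 stops (the largest, S3, has 5), so 2 is optimal.

2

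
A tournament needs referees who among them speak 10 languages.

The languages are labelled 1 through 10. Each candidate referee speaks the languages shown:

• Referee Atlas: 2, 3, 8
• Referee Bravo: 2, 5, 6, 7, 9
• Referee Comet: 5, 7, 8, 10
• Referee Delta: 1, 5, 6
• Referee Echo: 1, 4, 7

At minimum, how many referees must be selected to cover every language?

Atlas and Bravo and Comet and Echo together: Atlas ∪ Bravo ∪ Comet ∪ Echo = {1, 2, 3, 4, 5, 6, 7, 8, 9, 10} — every language is covered.
Only Bravo contains 9, so Bravo is forced; the remaining 5 languages need at least 3 more referees (each remaining referee adds at most 2) — so at least 4 referees are needed, and 4 is optimal.

4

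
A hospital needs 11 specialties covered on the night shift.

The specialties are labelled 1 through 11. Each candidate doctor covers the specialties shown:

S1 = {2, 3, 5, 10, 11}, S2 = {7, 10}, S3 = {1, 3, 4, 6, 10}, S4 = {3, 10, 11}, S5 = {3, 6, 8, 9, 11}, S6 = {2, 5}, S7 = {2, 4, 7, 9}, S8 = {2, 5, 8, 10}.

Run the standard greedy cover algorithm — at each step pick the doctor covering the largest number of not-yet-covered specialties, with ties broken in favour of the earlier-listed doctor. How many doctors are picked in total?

4

Greedy: pick S1 (covers 5 new) → pick S3 (covers 3 new) → pick S5 (covers 2 new) → pick S2 (covers 1 new). Total picks: 4.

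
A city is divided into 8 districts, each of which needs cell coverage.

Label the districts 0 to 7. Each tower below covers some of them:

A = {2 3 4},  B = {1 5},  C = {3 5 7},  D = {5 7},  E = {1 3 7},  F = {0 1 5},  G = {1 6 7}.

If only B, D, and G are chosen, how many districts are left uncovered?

4

Union of B, D, G = {1, 5, 6, 7}.
Not covered: 0, 2, 3, 4 — 4 districts.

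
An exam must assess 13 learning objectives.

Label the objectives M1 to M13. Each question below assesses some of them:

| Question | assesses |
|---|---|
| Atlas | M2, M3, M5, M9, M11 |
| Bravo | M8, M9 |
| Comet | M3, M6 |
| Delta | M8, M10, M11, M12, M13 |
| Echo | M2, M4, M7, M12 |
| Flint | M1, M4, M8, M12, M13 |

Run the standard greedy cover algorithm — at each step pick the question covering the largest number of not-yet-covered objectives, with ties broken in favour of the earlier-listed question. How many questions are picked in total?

Greedy: pick Atlas (covers 5 new) → pick Flint (covers 5 new) → pick Comet (covers 1 new) → pick Delta (covers 1 new) → pick Echo (covers 1 new). Total picks: 5.

5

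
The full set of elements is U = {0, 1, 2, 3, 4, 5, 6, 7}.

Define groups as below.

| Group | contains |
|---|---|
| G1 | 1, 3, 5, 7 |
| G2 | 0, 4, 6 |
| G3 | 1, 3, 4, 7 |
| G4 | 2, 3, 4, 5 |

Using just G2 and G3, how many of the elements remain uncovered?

Union of G2, G3 = {0, 1, 3, 4, 6, 7}.
Not covered: 2, 5 — 2 elements.

2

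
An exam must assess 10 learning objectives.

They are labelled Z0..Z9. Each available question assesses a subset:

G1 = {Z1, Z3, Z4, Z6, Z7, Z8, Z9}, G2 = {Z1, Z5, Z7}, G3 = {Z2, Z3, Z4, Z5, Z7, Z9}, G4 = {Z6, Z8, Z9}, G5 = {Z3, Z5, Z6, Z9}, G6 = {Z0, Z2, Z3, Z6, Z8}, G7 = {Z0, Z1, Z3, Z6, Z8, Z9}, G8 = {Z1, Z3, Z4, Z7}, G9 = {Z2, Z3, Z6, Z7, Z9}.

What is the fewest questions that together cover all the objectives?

G3 and G7 together: G3 ∪ G7 = {Z0, Z1, Z2, Z3, Z4, Z5, Z6, Z7, Z8, Z9} — every objective is covered.
No single question has all 10 objectives (the largest, G1, has 7), so 2 is optimal.

2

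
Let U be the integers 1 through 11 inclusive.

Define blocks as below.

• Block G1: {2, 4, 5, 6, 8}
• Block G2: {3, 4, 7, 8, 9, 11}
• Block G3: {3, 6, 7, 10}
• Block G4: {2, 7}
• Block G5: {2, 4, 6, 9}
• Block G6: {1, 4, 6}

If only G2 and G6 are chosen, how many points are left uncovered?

Union of G2, G6 = {1, 3, 4, 6, 7, 8, 9, 11}.
Not covered: 2, 5, 10 — 3 points.

3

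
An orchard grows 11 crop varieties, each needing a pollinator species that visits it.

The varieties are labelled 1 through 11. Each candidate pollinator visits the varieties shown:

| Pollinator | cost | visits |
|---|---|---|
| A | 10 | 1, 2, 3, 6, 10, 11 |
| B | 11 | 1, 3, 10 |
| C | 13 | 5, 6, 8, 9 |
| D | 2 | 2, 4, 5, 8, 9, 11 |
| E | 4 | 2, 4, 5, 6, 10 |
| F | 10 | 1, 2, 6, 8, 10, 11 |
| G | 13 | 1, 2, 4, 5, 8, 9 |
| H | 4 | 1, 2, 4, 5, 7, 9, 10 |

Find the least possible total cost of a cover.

16

A, D, H together cover every variety (A ∪ D ∪ H = {1, 2, 3, 4, 5, 6, 7, 8, 9, 10, 11}); total cost 10 + 2 + 4 = 16.
The greedy pick D, H, E, A costs 20; no covering selection beats 16.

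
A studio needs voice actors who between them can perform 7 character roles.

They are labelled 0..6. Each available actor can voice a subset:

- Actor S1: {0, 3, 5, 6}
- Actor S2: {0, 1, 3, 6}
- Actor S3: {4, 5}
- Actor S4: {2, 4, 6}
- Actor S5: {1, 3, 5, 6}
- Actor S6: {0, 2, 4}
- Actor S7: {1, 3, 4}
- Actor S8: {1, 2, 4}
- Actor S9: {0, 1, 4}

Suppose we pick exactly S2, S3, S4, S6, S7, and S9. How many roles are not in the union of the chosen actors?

Union of S2, S3, S4, S6, S7, S9 = {0, 1, 2, 3, 4, 5, 6} — that's every role, so 0 are uncovered.

0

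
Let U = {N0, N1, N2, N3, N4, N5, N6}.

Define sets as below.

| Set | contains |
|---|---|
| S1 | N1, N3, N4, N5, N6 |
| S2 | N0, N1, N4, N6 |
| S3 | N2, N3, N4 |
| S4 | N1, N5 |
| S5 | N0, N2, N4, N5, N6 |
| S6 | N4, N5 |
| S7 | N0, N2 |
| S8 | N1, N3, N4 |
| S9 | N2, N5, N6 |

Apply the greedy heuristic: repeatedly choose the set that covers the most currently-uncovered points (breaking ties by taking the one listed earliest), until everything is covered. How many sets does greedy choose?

2

Greedy: pick S1 (covers 5 new) → pick S5 (covers 2 new). Total picks: 2.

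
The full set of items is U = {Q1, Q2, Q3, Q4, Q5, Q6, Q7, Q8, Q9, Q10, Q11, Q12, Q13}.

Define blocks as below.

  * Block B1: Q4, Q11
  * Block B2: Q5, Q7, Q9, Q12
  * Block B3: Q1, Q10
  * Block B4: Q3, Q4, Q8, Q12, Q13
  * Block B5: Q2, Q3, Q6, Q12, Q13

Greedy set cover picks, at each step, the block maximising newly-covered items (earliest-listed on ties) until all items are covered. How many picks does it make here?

5

Greedy: pick B4 (covers 5 new) → pick B2 (covers 3 new) → pick B3 (covers 2 new) → pick B5 (covers 2 new) → pick B1 (covers 1 new). Total picks: 5.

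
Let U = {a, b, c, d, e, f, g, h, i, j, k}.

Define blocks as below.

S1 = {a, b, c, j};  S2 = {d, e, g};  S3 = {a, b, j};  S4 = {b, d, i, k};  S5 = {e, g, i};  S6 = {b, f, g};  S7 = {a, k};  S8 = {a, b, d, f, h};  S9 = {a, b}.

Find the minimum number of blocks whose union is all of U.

4

S1, S4, S5, and S8 cover everything between them: the union {a, b, c, d, e, f, g, h, i, j, k} is all of U.
Only S1 contains c, so S1 is forced; the remaining 7 elements need at least 3 more blocks (each remaining block adds at most 3) — so at least 4 blocks are needed, and 4 is optimal.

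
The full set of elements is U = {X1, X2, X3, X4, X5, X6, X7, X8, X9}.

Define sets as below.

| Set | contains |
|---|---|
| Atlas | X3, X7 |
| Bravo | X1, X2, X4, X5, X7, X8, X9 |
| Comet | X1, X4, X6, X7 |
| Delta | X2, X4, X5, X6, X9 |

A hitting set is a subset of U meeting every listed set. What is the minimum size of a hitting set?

The 2 elements {X6, X7} hit every set.
The sets Atlas, Delta are pairwise disjoint, so any hitting set needs a separate element for each — at least 2. Hence 2 is optimal.

2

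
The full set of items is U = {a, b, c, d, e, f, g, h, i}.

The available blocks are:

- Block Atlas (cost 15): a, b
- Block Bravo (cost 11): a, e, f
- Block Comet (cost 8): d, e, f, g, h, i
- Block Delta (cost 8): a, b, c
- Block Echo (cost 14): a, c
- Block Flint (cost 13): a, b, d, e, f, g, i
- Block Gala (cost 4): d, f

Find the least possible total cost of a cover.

Comet, Delta together cover every item (Comet ∪ Delta = {a, b, c, d, e, f, g, h, i}); total cost 8 + 8 = 16.
No covering selection has total cost below 16.

16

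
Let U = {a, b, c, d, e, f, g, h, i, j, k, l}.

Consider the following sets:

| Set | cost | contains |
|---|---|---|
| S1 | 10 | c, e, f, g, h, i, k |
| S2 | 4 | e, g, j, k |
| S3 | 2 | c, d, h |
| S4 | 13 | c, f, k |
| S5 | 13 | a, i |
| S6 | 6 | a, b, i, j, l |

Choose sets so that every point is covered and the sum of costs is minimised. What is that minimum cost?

S1, S3, S6 together cover every point (S1 ∪ S3 ∪ S6 = {a, b, c, d, e, f, g, h, i, j, k, l}); total cost 10 + 2 + 6 = 18.
The greedy pick S3, S2, S6, S1 costs 22; no covering selection beats 18.

18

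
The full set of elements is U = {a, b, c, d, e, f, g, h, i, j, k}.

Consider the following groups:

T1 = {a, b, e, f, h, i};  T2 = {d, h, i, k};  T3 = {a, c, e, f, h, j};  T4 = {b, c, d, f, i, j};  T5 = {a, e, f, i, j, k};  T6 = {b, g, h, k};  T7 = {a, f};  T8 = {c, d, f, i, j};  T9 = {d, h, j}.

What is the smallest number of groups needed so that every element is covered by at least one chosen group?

3

T3 and T4 and T6 together: T3 ∪ T4 ∪ T6 = {a, b, c, d, e, f, g, h, i, j, k} — every element is covered.
Only T6 contains g, so T6 is forced; the remaining 7 elements need at least 2 more groups (each remaining group adds at most 5) — so at least 3 groups are needed, and 3 is optimal.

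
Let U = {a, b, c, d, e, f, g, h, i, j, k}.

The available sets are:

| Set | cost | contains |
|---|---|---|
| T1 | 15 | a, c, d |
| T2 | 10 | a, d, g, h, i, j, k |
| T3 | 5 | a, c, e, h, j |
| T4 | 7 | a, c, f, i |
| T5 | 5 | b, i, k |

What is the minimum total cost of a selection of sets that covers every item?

27

T2, T3, T4, T5 together cover every item (T2 ∪ T3 ∪ T4 ∪ T5 = {a, b, c, d, e, f, g, h, i, j, k}); total cost 10 + 5 + 7 + 5 = 27.
No covering selection has total cost below 27.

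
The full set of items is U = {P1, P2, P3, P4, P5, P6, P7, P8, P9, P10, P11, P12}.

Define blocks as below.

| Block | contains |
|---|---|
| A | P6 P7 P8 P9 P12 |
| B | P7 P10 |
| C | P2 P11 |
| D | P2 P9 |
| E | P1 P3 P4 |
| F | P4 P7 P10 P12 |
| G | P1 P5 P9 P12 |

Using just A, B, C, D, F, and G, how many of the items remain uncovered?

1

Union of A, B, C, D, F, G = {P1, P2, P4, P5, P6, P7, P8, P9, P10, P11, P12}.
Not covered: P3 — 1 item.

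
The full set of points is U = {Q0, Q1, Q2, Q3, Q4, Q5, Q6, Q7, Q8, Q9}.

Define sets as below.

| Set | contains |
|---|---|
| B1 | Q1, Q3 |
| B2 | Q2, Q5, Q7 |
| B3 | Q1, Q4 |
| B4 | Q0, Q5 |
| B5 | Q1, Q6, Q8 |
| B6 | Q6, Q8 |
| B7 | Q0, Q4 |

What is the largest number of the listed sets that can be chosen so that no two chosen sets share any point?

4

B1, B2, B6, B7 are pairwise disjoint (B1={Q1,Q3}; B2={Q2,Q5,Q7}; B6={Q6,Q8}; B7={Q0,Q4}).
Every remaining set overlaps one of these, and no 5 of the listed sets are pairwise disjoint, so 4 is the maximum.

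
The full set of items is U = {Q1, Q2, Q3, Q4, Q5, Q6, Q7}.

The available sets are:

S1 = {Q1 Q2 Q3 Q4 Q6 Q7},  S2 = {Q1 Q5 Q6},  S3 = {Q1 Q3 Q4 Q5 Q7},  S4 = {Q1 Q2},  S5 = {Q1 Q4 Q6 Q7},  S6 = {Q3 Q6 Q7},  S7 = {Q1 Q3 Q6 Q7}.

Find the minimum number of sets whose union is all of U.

2

Take {S1, S3}. Their union is {Q1, Q2, Q3, Q4, Q5, Q6, Q7}, which is all 7 items.
No single set has all 7 items (the largest, S1, has 6), so 2 is optimal.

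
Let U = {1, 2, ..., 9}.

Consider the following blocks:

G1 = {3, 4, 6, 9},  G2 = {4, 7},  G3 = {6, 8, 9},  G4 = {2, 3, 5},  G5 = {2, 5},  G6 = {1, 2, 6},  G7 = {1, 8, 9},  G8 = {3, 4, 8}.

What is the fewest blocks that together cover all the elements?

4

G2, G3, G4, and G7 cover everything between them: the union {1, 2, 3, 4, 5, 6, 7, 8, 9} is all of U.
Only G2 contains 7, so G2 is forced; the remaining 7 elements need at least 3 more blocks (each remaining block adds at most 3) — so at least 4 blocks are needed, and 4 is optimal.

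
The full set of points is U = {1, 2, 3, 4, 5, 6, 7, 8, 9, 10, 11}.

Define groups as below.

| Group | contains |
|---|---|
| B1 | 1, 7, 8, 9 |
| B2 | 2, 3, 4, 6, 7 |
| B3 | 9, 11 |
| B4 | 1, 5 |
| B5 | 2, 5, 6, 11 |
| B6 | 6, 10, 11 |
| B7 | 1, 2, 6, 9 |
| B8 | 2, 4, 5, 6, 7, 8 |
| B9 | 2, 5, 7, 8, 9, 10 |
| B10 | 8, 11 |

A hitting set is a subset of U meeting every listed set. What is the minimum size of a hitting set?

The 3 points {1, 7, 11} hit every group.
The groups B2, B4, B10 are pairwise disjoint, so any hitting set needs a separate point for each — at least 3. Hence 3 is optimal.

3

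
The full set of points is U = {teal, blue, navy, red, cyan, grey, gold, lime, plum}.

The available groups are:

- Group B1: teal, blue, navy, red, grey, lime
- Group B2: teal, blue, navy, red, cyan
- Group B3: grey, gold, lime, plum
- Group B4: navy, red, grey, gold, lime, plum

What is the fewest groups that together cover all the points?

Take {B2, B4}. Their union is {teal, blue, navy, red, cyan, grey, gold, lime, plum}, which is all 9 points.
No single group has all 9 points (the largest, B1, has 6), so 2 is optimal.

2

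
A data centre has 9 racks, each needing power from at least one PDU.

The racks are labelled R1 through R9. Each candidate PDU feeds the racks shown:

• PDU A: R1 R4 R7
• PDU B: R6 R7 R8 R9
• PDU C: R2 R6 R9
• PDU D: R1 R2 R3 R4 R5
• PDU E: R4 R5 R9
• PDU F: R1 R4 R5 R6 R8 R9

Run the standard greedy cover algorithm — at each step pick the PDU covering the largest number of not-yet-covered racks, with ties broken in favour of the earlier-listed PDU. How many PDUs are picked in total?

3

Greedy: pick F (covers 6 new) → pick D (covers 2 new) → pick A (covers 1 new). Total picks: 3.
(The true minimum cover uses only 2 PDUs, so greedy is not optimal here.)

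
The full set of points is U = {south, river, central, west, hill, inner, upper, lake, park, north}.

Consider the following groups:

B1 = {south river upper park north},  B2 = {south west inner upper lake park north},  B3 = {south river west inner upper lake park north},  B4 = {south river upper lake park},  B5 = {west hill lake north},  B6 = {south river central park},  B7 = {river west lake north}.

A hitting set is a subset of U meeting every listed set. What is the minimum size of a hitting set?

The 2 points {west, park} hit every group.
The groups B5, B6 are pairwise disjoint, so any hitting set needs a separate point for each — at least 2. Hence 2 is optimal.

2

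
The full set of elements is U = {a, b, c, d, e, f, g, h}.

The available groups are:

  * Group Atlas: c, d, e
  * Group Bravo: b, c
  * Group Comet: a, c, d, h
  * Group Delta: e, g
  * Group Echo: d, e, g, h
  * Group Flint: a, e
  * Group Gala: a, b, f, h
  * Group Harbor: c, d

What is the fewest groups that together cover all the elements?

Bravo and Echo and Gala together: Bravo ∪ Echo ∪ Gala = {a, b, c, d, e, f, g, h} — every element is covered.
Only Gala contains f, so Gala is forced; the remaining 4 elements need at least 2 more groups (each remaining group adds at most 3) — so at least 3 groups are needed, and 3 is optimal.

3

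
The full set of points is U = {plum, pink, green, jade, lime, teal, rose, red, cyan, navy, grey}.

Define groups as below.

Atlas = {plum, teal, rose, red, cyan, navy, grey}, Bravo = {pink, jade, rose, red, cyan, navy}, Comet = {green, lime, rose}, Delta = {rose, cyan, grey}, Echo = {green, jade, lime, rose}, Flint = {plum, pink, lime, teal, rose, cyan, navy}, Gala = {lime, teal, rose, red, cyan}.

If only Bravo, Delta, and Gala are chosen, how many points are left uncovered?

Union of Bravo, Delta, Gala = {pink, jade, lime, teal, rose, red, cyan, navy, grey}.
Not covered: plum, green — 2 points.

2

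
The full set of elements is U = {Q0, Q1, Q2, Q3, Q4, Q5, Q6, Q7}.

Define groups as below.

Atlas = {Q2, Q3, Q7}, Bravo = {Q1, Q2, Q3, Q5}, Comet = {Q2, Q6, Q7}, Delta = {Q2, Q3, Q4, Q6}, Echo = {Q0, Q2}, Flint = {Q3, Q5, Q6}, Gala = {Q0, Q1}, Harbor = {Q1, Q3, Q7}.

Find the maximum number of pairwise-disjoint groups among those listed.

2

Echo, Flint are pairwise disjoint (Echo={Q0,Q2}; Flint={Q3,Q5,Q6}).
Every remaining group overlaps one of these, and no 3 of the listed groups are pairwise disjoint, so 2 is the maximum.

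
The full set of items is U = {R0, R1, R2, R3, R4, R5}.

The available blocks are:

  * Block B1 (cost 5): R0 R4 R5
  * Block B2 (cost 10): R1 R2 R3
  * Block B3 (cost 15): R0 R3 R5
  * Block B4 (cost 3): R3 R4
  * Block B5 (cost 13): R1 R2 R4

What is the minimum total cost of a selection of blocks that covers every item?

B1, B2 together cover every item (B1 ∪ B2 = {R0, R1, R2, R3, R4, R5}); total cost 5 + 10 = 15.
The greedy pick B4, B1, B2 costs 18; no covering selection beats 15.

15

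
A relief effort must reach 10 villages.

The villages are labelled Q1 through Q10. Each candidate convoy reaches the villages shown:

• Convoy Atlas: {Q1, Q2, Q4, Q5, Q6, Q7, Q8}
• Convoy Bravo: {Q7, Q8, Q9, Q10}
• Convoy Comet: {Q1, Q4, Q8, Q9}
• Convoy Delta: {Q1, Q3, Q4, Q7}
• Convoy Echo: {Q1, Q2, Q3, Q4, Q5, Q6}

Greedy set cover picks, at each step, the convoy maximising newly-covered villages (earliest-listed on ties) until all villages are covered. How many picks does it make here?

Greedy: pick Atlas (covers 7 new) → pick Bravo (covers 2 new) → pick Delta (covers 1 new). Total picks: 3.
(The true minimum cover uses only 2 convoys, so greedy is not optimal here.)

3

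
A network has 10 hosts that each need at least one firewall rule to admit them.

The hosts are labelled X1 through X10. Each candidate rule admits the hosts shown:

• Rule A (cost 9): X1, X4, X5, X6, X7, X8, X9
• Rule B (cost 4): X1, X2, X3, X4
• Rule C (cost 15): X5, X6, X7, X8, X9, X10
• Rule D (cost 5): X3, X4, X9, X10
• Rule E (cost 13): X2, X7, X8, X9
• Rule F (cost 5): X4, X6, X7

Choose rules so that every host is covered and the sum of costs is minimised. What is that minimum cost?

A, B, D together cover every host (A ∪ B ∪ D = {X1, X2, X3, X4, X5, X6, X7, X8, X9, X10}); total cost 9 + 4 + 5 = 18.
No covering selection has total cost below 18.

18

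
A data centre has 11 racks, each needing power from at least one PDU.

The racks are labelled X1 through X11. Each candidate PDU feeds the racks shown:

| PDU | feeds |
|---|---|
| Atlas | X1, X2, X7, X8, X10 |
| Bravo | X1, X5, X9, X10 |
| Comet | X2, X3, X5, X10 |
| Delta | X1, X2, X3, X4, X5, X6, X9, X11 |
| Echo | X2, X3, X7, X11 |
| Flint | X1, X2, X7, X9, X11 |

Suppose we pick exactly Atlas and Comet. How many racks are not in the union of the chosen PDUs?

Union of Atlas, Comet = {X1, X2, X3, X5, X7, X8, X10}.
Not covered: X4, X6, X9, X11 — 4 racks.

4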